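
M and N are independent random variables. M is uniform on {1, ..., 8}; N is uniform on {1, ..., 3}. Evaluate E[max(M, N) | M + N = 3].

2

P(M + N = 3) = 1/12.
Summing max(M,N)·P(x,y) over outcomes with M + N = 3 gives 1/6.
E[max(M, N) | M + N = 3] = (1/6) / (1/12) = 2.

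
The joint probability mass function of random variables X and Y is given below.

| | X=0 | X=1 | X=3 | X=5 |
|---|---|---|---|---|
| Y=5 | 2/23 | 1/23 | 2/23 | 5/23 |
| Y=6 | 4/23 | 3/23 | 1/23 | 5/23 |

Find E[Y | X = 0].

17/3

P(X = 0) = 6/23.
Σ Y·P over the event = 5·(2/23) + 6·(4/23) = 34/23.
E[Y | X = 0] = (34/23) / (6/23) = 17/3.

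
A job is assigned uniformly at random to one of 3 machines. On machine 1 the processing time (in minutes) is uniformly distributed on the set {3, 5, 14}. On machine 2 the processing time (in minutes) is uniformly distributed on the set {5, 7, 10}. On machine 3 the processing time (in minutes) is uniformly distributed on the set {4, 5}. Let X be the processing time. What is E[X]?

E[X | machine 1] = (3+5+14)/3 = 22/3.
E[X | machine 2] = (5+7+10)/3 = 22/3.
E[X | machine 3] = (4+5)/2 = 9/2.
By the law of total expectation,
E[X] = (1/3)·(22/3) + (1/3)·(22/3) + (1/3)·(9/2) = 115/18.

115/18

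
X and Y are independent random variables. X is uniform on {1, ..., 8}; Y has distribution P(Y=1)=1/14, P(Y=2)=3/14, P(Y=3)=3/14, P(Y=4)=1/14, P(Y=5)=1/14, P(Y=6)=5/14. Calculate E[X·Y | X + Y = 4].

24/7

P(X + Y = 4) = 1/16.
Summing XY·P(x,y) over outcomes with X + Y = 4 gives 3/14.
E[X·Y | X + Y = 4] = (3/14) / (1/16) = 24/7.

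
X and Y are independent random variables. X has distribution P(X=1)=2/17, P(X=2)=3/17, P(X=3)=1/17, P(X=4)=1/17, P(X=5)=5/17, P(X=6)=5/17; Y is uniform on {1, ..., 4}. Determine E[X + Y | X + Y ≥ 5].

P(X + Y ≥ 5) = 55/68.
Summing (X+Y)·P(x,y) over outcomes with X + Y ≥ 5 gives 407/68.
E[X + Y | X + Y ≥ 5] = (407/68) / (55/68) = 37/5.

37/5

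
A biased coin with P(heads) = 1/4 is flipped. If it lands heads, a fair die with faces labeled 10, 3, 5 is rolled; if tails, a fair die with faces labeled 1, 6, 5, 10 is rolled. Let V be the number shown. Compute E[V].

45/8

E[V | heads] = (10+3+5)/3 = 6.
E[V | tails] = (1+6+5+10)/4 = 11/2.
E[V] = (1/4)·(6) + (3/4)·(11/2) = 45/8.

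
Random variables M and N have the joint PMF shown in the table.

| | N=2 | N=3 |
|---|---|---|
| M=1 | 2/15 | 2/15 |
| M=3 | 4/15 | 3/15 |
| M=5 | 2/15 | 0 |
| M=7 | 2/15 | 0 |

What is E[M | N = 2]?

P(N = 2) = 2/3.
Σ M·P over the event = 1·(2/15) + 3·(4/15) + 5·(2/15) + 7·(2/15) = 38/15.
E[M | N = 2] = (38/15) / (2/3) = 19/5.

19/5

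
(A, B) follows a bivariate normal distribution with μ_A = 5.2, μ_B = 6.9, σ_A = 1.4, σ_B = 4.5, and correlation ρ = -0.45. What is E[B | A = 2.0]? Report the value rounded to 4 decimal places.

11.5286

For a bivariate normal, E[B | A=x] = μ_B + ρ·(σ_B/σ_A)·(x − μ_A).
E[B | A=2.0] = 6.9 + (-0.45)·(4.5/1.4)·(2.0 − (5.2)) = 6.9 + (-1.44643)·(-3.2) = 11.5286.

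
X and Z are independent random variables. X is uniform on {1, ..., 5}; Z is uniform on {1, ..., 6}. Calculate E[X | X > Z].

4

Outcomes with X > Z: (2,1), (3,1), (3,2), (4,1), (4,2), (4,3), (5,1), (5,2), (5,3), (5,4), each with probability 1/30.
E[X | X > Z] = (2 + 3 + 3 + 4 + 4 + 4 + 5 + 5 + 5 + 5) / 10 = 4.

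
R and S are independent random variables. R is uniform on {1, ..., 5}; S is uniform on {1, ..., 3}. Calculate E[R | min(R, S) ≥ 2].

P(min(R, S) ≥ 2) = 8/15.
Summing R·P(x,y) over outcomes with min(R, S) ≥ 2 gives 28/15.
E[R | min(R, S) ≥ 2] = (28/15) / (8/15) = 7/2.

7/2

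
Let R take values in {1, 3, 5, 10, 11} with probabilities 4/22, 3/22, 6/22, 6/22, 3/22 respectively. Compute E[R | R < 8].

43/13

P(R < 8) = 13/22.
Σ over the event: 1·2/11 + 3·3/22 + 5·3/11 = 43/22.
E[R | R < 8] = (43/22) / (13/22) = 43/13.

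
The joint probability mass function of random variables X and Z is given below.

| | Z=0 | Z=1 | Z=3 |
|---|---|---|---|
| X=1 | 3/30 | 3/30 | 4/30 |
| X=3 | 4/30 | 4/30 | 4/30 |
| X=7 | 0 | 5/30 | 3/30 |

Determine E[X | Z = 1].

P(Z = 1) = 2/5.
Summing X·P(X=x,Z=y) over the conditioning event gives 5/3.
E[X | Z = 1] = (5/3) / (2/5) = 25/6.

25/6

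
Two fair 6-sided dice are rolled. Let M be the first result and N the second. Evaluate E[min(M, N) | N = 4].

3

Outcomes with N = 4: (1,4), (2,4), (3,4), (4,4), (5,4), (6,4), each with probability 1/36.
E[min(M, N) | N = 4] = (1 + 2 + 3 + 4 + 4 + 4) / 6 = 3.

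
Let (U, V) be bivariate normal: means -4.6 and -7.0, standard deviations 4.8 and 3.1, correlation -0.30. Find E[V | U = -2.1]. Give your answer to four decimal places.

-7.4844

The regression of V on U has slope ρ·σ_V/σ_U and passes through (μ_U, μ_V).
E[V | U=-2.1] = -7.0 + (-0.30)·(3.1/4.8)·(-2.1 − (-4.6)) = -7.0 + (-0.19375)·(2.5) = -7.4844.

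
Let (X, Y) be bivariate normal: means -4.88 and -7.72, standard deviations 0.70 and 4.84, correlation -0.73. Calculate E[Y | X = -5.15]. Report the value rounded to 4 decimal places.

-6.3572

For a bivariate normal, E[Y | X=x] = μ_Y + ρ·(σ_Y/σ_X)·(x − μ_X).
E[Y | X=-5.15] = -7.72 + (-0.73)·(4.84/0.70)·(-5.15 − (-4.88)) = -7.72 + (-5.0474)·(-0.27) = -6.3572.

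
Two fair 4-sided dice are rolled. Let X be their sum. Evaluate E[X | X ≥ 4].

72/13

P(X ≥ 4) = 13/16.
Σ over the event: 4·3/16 + 5·1/4 + 6·3/16 + 7·1/8 + 8·1/16 = 9/2.
E[X | X ≥ 4] = (9/2) / (13/16) = 72/13.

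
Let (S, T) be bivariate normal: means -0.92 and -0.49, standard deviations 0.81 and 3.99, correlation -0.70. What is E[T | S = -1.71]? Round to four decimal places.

2.2340

E[T | S=x] = μ_T + ρ(σ_T/σ_S)(x − μ_S) for jointly normal variables.
E[T | S=-1.71] = -0.49 + (-0.70)·(3.99/0.81)·(-1.71 − (-0.92)) = -0.49 + (-3.4481)·(-0.79) = 2.2340.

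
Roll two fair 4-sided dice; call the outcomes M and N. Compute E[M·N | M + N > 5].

65/6

P(M + N > 5) = 3/8.
Summing MN·P(x,y) over outcomes with M + N > 5 gives 65/16.
E[M·N | M + N > 5] = (65/16) / (3/8) = 65/6.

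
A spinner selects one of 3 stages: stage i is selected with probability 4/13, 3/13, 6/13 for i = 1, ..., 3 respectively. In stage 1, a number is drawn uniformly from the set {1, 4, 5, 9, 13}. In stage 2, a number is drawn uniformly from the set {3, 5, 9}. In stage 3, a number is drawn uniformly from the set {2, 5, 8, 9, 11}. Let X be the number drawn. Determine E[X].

423/65

E[X | stage 1] = (1+4+5+9+13)/5 = 32/5.
E[X | stage 2] = (3+5+9)/3 = 17/3.
E[X | stage 3] = (2+5+8+9+11)/5 = 7.
E[X] = (4/13)·(32/5) + (3/13)·(17/3) + (6/13)·(7) = 423/65.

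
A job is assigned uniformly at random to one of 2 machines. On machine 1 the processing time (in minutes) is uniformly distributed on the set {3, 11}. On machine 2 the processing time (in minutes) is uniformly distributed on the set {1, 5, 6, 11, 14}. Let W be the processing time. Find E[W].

E[W | machine 1] = (3+11)/2 = 7.
E[W | machine 2] = (1+5+6+11+14)/5 = 37/5.
By the law of total expectation,
E[W] = (1/2)·(7) + (1/2)·(37/5) = 36/5.

36/5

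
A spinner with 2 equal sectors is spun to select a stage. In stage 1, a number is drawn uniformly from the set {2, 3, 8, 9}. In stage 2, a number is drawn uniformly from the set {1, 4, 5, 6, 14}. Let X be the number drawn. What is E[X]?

E[X | stage 1] = (2+3+8+9)/4 = 11/2.
E[X | stage 2] = (1+4+5+6+14)/5 = 6.
By the law of total expectation,
E[X] = (1/2)·(11/2) + (1/2)·(6) = 23/4.

23/4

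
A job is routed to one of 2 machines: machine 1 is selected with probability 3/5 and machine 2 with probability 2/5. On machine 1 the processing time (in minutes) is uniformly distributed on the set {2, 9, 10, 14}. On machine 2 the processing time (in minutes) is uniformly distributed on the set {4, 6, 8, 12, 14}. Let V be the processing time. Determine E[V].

877/100

E[V | machine 1] = (2+9+10+14)/4 = 35/4.
E[V | machine 2] = (4+6+8+12+14)/5 = 44/5.
By the law of total expectation,
E[V] = (3/5)·(35/4) + (2/5)·(44/5) = 877/100.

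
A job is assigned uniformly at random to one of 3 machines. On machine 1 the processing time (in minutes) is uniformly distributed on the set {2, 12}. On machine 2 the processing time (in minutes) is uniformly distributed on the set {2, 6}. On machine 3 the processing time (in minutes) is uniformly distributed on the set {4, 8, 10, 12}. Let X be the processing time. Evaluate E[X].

E[X | machine 1] = (2+12)/2 = 7.
E[X | machine 2] = (2+6)/2 = 4.
E[X | machine 3] = (4+8+10+12)/4 = 17/2.
E[X] = (1/3)·(7) + (1/3)·(4) + (1/3)·(17/2) = 13/2.

13/2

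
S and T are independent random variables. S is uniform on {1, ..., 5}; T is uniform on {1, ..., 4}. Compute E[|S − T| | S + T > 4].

P(S + T > 4) = 7/10.
Summing |S−T|·P(x,y) over outcomes with S + T > 4 gives 6/5.
E[|S − T| | S + T > 4] = (6/5) / (7/10) = 12/7.

12/7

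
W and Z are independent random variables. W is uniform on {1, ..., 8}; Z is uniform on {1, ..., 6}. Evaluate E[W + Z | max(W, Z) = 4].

44/7

P(max(W, Z) = 4) = 7/48.
Summing (W+Z)·P(x,y) over outcomes with max(W, Z) = 4 gives 11/12.
E[W + Z | max(W, Z) = 4] = (11/12) / (7/48) = 44/7.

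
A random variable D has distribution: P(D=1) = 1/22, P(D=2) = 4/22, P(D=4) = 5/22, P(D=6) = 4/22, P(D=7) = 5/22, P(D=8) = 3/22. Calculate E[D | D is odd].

6

P(D is odd) = 3/11.
Σ over the event: 1·1/22 + 7·5/22 = 18/11.
E[D | D is odd] = (18/11) / (3/11) = 6.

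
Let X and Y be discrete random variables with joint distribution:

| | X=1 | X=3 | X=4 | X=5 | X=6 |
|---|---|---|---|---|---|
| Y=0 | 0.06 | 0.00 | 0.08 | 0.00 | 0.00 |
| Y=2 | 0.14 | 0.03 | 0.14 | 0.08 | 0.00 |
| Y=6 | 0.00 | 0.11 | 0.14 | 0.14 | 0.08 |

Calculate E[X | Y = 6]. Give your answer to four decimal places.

P(Y = 6) = 0.47.
Σ X·P over the event = 3·(0.11) + 4·(0.14) + 5·(0.14) + 6·(0.08) = 2.07.
E[X | Y = 6] = (2.07) / (0.47) = 4.4043.

4.4043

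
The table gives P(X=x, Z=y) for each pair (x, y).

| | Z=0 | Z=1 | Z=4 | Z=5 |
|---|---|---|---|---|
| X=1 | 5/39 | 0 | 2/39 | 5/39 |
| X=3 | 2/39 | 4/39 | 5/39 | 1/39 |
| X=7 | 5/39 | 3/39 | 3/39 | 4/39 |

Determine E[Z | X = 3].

P(X = 3) = 4/13.
Σ Z·P over the event = 0·(2/39) + 1·(4/39) + 4·(5/39) + 5·(1/39) = 29/39.
E[Z | X = 3] = (29/39) / (4/13) = 29/12.

29/12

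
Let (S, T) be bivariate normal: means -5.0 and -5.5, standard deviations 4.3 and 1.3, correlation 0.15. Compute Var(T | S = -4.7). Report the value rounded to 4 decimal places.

1.6520

Var(T | S=x) = (1 − ρ²)·σ_T².
Var(T | S=-4.7) = (1.3)²·(1 − (0.15)²) = 1.69·0.9775 = 1.6520.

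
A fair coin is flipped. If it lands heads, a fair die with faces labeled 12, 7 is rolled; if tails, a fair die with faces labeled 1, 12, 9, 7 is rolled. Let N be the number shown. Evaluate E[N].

67/8

E[N | heads] = (12+7)/2 = 19/2.
E[N | tails] = (1+12+9+7)/4 = 29/4.
By the law of total expectation,
E[N] = (1/2)·(19/2) + (1/2)·(29/4) = 67/8.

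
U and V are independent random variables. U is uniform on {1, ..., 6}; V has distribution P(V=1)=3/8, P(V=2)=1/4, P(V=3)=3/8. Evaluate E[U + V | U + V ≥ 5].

P(U + V ≥ 5) = 2/3.
Summing (U+V)·P(x,y) over outcomes with U + V ≥ 5 gives 211/48.
E[U + V | U + V ≥ 5] = (211/48) / (2/3) = 211/32.

211/32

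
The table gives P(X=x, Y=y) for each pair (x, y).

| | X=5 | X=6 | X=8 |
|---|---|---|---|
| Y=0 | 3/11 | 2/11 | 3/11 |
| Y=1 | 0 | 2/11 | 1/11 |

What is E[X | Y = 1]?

20/3

P(Y = 1) = 3/11.
Summing X·P(X=x,Y=y) over the conditioning event gives 20/11.
E[X | Y = 1] = (20/11) / (3/11) = 20/3.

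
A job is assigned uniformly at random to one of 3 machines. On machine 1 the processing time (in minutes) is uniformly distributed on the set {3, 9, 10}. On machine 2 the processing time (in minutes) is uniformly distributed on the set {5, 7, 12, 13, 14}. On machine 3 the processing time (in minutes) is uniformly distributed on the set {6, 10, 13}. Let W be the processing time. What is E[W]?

E[W | machine 1] = (3+9+10)/3 = 22/3.
E[W | machine 2] = (5+7+12+13+14)/5 = 51/5.
E[W | machine 3] = (6+10+13)/3 = 29/3.
By the law of total expectation,
E[W] = (1/3)·(22/3) + (1/3)·(51/5) + (1/3)·(29/3) = 136/15.

136/15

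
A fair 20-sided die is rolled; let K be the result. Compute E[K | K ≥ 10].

Given K ≥ 10, K is equally likely to be any of {10, 11, 12, 13, 14, 15, 16, 17, 18, 19, 20}.
E[K | K ≥ 10] = (10 + 11 + 12 + 13 + 14 + 15 + 16 + 17 + 18 + 19 + 20) / 11 = 15.

15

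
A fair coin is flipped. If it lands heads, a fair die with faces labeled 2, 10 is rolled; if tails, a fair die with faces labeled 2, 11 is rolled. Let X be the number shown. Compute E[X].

E[X | heads] = (2+10)/2 = 6.
E[X | tails] = (2+11)/2 = 13/2.
E[X] = (1/2)·(6) + (1/2)·(13/2) = 25/4.

25/4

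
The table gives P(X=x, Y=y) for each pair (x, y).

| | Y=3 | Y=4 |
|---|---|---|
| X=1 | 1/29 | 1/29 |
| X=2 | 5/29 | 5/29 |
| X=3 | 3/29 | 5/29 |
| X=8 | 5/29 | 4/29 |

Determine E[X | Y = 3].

P(Y = 3) = 14/29.
Σ X·P over the event = 1·(1/29) + 2·(5/29) + 3·(3/29) + 8·(5/29) = 60/29.
E[X | Y = 3] = (60/29) / (14/29) = 30/7.

30/7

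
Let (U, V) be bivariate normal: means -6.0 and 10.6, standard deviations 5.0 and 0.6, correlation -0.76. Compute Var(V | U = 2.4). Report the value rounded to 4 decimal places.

The conditional variance in a bivariate normal is σ_V²(1 − ρ²), independent of x.
Var(V | U=2.4) = (0.6)²·(1 − (-0.76)²) = 0.36·0.4224 = 0.1521.

0.1521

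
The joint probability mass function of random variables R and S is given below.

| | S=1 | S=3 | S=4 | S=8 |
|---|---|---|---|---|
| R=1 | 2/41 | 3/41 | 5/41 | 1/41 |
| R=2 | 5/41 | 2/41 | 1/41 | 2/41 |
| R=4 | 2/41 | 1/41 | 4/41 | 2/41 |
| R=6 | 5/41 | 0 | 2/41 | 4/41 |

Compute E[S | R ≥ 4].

41/10

P(R ≥ 4) = 20/41.
Σ S·P over the event = 1·(2/41) + 3·(1/41) + 4·(4/41) + 8·(2/41) + 1·(5/41) + 4·(2/41) + 8·(4/41) = 2.
E[S | R ≥ 4] = (2) / (20/41) = 41/10.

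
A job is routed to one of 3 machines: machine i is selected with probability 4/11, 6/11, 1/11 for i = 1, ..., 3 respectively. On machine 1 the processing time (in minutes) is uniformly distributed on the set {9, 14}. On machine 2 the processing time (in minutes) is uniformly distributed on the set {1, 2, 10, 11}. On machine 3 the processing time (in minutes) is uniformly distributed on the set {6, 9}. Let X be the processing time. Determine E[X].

179/22

E[X | machine 1] = (9+14)/2 = 23/2.
E[X | machine 2] = (1+2+10+11)/4 = 6.
E[X | machine 3] = (6+9)/2 = 15/2.
E[X] = (4/11)·(23/2) + (6/11)·(6) + (1/11)·(15/2) = 179/22.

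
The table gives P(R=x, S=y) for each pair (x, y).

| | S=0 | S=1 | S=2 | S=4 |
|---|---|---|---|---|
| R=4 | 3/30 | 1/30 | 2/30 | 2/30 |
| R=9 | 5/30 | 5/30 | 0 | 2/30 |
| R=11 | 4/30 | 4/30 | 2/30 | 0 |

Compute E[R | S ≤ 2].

P(S ≤ 2) = 13/15.
Σ R·P over the event = 4·(3/30) + 4·(1/30) + 4·(2/30) + 9·(5/30) + 9·(5/30) + 11·(4/30) + 11·(4/30) + 11·(2/30) = 112/15.
E[R | S ≤ 2] = (112/15) / (13/15) = 112/13.

112/13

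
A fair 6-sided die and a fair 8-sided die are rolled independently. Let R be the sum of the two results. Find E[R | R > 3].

P(R > 3) = 15/16.
E[R | R > 3] = (47/6) / (15/16) = 376/45.

376/45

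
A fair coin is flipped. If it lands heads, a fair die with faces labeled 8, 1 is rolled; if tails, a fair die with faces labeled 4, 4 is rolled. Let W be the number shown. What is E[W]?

17/4

E[W | heads] = (8+1)/2 = 9/2.
E[W | tails] = (4+4)/2 = 4.
By the law of total expectation,
E[W] = (1/2)·(9/2) + (1/2)·(4) = 17/4.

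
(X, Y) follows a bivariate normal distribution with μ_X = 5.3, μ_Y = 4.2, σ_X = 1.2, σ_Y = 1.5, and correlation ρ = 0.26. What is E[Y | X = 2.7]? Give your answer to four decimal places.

3.3550

For a bivariate normal, E[Y | X=x] = μ_Y + ρ·(σ_Y/σ_X)·(x − μ_X).
E[Y | X=2.7] = 4.2 + (0.26)·(1.5/1.2)·(2.7 − (5.3)) = 4.2 + (0.325)·(-2.6) = 3.3550.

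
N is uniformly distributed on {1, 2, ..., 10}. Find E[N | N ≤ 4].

Given N ≤ 4, N is equally likely to be any of {1, 2, 3, 4}.
E[N | N ≤ 4] = (1 + 2 + 3 + 4) / 4 = 5/2.

5/2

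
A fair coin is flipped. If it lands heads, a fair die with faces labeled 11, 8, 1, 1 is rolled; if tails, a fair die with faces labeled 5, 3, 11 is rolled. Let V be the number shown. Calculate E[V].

E[V | heads] = (11+8+1+1)/4 = 21/4.
E[V | tails] = (5+3+11)/3 = 19/3.
By the law of total expectation,
E[V] = (1/2)·(21/4) + (1/2)·(19/3) = 139/24.

139/24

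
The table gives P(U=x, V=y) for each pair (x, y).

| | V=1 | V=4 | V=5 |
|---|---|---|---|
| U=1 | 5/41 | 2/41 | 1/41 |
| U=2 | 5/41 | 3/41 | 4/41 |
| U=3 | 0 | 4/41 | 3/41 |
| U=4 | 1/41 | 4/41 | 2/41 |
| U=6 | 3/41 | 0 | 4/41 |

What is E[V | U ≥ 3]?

27/7

P(U ≥ 3) = 21/41.
Σ V·P over the event = 4·(4/41) + 5·(3/41) + 1·(1/41) + 4·(4/41) + 5·(2/41) + 1·(3/41) + 5·(4/41) = 81/41.
E[V | U ≥ 3] = (81/41) / (21/41) = 27/7.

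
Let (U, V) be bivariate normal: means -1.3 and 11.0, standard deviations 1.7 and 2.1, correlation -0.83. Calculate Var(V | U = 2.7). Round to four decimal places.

The conditional variance in a bivariate normal is σ_V²(1 − ρ²), independent of x.
Var(V | U=2.7) = (2.1)²·(1 − (-0.83)²) = 4.41·0.3111 = 1.3720.

1.3720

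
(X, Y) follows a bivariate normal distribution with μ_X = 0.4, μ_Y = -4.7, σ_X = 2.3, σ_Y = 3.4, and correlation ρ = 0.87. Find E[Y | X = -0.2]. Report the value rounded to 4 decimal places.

E[Y | X=x] = μ_Y + ρ(σ_Y/σ_X)(x − μ_X) for jointly normal variables.
E[Y | X=-0.2] = -4.7 + (0.87)·(3.4/2.3)·(-0.2 − (0.4)) = -4.7 + (1.2861)·(-0.6) = -5.4717.

-5.4717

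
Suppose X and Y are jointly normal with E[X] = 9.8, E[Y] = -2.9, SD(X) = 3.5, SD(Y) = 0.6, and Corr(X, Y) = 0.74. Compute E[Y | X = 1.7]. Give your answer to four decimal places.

The regression of Y on X has slope ρ·σ_Y/σ_X and passes through (μ_X, μ_Y).
E[Y | X=1.7] = -2.9 + (0.74)·(0.6/3.5)·(1.7 − (9.8)) = -2.9 + (0.126857)·(-8.1) = -3.9275.

-3.9275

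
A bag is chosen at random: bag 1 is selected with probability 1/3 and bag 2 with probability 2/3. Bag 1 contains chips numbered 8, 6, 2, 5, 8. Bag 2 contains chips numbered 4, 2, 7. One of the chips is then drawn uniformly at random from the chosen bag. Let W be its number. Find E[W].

217/45

E[W | bag 1] = (8+6+2+5+8)/5 = 29/5.
E[W | bag 2] = (4+2+7)/3 = 13/3.
By the law of total expectation,
E[W] = (1/3)·(29/5) + (2/3)·(13/3) = 217/45.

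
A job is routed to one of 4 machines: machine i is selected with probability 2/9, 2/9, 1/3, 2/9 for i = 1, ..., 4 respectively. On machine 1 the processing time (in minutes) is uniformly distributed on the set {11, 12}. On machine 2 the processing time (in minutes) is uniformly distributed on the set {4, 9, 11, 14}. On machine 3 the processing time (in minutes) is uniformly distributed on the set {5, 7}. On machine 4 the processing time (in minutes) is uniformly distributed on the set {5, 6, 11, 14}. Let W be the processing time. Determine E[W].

26/3

E[W | machine 1] = (11+12)/2 = 23/2.
E[W | machine 2] = (4+9+11+14)/4 = 19/2.
E[W | machine 3] = (5+7)/2 = 6.
E[W | machine 4] = (5+6+11+14)/4 = 9.
By the law of total expectation,
E[W] = (2/9)·(23/2) + (2/9)·(19/2) + (1/3)·(6) + (2/9)·(9) = 26/3.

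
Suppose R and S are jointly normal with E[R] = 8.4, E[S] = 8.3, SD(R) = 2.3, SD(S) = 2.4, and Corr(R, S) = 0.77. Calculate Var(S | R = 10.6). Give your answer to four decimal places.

2.3449

For a bivariate normal, Var(S | R=x) = σ_S²(1 − ρ²).
Var(S | R=10.6) = (2.4)²·(1 − (0.77)²) = 5.76·0.4071 = 2.3449.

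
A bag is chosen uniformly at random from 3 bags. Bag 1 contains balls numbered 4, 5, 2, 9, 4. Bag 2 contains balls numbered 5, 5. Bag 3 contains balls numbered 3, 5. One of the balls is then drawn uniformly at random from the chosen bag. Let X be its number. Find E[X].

E[X | bag 1] = (4+5+2+9+4)/5 = 24/5.
E[X | bag 2] = (5+5)/2 = 5.
E[X | bag 3] = (3+5)/2 = 4.
By the law of total expectation,
E[X] = (1/3)·(24/5) + (1/3)·(5) + (1/3)·(4) = 23/5.

23/5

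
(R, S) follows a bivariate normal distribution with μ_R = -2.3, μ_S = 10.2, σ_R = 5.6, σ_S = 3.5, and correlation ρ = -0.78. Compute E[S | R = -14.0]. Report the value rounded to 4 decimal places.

The regression of S on R has slope ρ·σ_S/σ_R and passes through (μ_R, μ_S).
E[S | R=-14.0] = 10.2 + (-0.78)·(3.5/5.6)·(-14.0 − (-2.3)) = 10.2 + (-0.4875)·(-11.7) = 15.9038.

15.9038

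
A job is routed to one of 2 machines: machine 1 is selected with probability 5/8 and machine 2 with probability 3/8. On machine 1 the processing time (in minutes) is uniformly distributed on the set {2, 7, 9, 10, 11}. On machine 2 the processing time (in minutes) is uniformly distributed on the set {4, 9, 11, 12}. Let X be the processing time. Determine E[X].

E[X | machine 1] = (2+7+9+10+11)/5 = 39/5.
E[X | machine 2] = (4+9+11+12)/4 = 9.
By the law of total expectation,
E[X] = (5/8)·(39/5) + (3/8)·(9) = 33/4.

33/4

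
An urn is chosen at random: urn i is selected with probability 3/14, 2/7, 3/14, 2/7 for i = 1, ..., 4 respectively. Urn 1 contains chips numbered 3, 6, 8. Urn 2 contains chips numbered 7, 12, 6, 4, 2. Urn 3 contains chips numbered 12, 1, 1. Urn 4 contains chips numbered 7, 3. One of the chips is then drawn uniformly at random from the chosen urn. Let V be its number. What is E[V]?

379/70

E[V | urn 1] = (3+6+8)/3 = 17/3.
E[V | urn 2] = (7+12+6+4+2)/5 = 31/5.
E[V | urn 3] = (12+1+1)/3 = 14/3.
E[V | urn 4] = (7+3)/2 = 5.
By the law of total expectation,
E[V] = (3/14)·(17/3) + (2/7)·(31/5) + (3/14)·(14/3) + (2/7)·(5) = 379/70.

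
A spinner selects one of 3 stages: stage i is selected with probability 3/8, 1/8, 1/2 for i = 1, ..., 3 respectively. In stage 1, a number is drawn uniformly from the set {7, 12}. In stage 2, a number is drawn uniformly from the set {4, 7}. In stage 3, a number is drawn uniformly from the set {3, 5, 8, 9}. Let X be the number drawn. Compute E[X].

59/8

E[X | stage 1] = (7+12)/2 = 19/2.
E[X | stage 2] = (4+7)/2 = 11/2.
E[X | stage 3] = (3+5+8+9)/4 = 25/4.
E[X] = (3/8)·(19/2) + (1/8)·(11/2) + (1/2)·(25/4) = 59/8.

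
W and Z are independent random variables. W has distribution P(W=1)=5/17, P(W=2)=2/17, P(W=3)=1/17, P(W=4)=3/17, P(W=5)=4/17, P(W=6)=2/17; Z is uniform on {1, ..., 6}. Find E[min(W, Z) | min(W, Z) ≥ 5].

P(min(W, Z) ≥ 5) = 2/17.
Summing min(W,Z)·P(x,y) over outcomes with min(W, Z) ≥ 5 gives 31/51.
E[min(W, Z) | min(W, Z) ≥ 5] = (31/51) / (2/17) = 31/6.

31/6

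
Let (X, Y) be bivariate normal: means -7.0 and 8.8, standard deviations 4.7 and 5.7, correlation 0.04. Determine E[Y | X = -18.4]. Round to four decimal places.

The regression of Y on X has slope ρ·σ_Y/σ_X and passes through (μ_X, μ_Y).
E[Y | X=-18.4] = 8.8 + (0.04)·(5.7/4.7)·(-18.4 − (-7.0)) = 8.8 + (0.048511)·(-11.4) = 8.2470.

8.2470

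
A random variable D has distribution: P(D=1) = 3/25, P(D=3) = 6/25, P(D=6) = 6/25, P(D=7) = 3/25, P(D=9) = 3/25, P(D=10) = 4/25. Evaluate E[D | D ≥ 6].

31/4

P(D ≥ 6) = 16/25.
Σ over the event: 6·6/25 + 7·3/25 + 9·3/25 + 10·4/25 = 124/25.
E[D | D ≥ 6] = (124/25) / (16/25) = 31/4.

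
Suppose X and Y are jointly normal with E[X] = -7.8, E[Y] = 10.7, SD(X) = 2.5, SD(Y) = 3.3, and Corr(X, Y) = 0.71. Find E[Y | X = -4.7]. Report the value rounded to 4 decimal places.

13.6053

The regression of Y on X has slope ρ·σ_Y/σ_X and passes through (μ_X, μ_Y).
E[Y | X=-4.7] = 10.7 + (0.71)·(3.3/2.5)·(-4.7 − (-7.8)) = 10.7 + (0.9372)·(3.1) = 13.6053.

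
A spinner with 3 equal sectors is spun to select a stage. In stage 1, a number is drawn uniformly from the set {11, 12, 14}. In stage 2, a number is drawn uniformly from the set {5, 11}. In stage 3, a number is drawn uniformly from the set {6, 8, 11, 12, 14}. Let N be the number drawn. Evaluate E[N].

E[N | stage 1] = (11+12+14)/3 = 37/3.
E[N | stage 2] = (5+11)/2 = 8.
E[N | stage 3] = (6+8+11+12+14)/5 = 51/5.
By the law of total expectation,
E[N] = (1/3)·(37/3) + (1/3)·(8) + (1/3)·(51/5) = 458/45.

458/45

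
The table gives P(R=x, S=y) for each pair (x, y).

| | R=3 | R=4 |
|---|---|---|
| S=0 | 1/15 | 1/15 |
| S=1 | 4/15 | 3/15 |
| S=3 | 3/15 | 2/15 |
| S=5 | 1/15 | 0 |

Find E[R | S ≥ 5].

3

P(S ≥ 5) = 1/15.
Σ R·P over the event = 3·(1/15) = 1/5.
E[R | S ≥ 5] = (1/5) / (1/15) = 3.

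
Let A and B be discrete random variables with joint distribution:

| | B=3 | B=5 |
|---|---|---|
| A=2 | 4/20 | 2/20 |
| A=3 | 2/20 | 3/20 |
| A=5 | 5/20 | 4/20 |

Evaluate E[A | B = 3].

P(B = 3) = 11/20.
Summing A·P(A=x,B=y) over the conditioning event gives 39/20.
E[A | B = 3] = (39/20) / (11/20) = 39/11.

39/11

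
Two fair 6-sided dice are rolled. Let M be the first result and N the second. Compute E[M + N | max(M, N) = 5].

P(max(M, N) = 5) = 1/4.
Summing (M+N)·P(x,y) over outcomes with max(M, N) = 5 gives 35/18.
E[M + N | max(M, N) = 5] = (35/18) / (1/4) = 70/9.

70/9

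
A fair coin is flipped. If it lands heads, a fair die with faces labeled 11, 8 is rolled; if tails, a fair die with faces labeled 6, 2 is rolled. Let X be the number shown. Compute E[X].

E[X | heads] = (11+8)/2 = 19/2.
E[X | tails] = (6+2)/2 = 4.
By the law of total expectation,
E[X] = (1/2)·(19/2) + (1/2)·(4) = 27/4.

27/4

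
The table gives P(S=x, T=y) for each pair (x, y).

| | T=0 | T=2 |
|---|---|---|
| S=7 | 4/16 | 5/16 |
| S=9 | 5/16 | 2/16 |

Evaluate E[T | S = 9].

4/7

P(S = 9) = 7/16.
Σ T·P over the event = 0·(5/16) + 2·(2/16) = 1/4.
E[T | S = 9] = (1/4) / (7/16) = 4/7.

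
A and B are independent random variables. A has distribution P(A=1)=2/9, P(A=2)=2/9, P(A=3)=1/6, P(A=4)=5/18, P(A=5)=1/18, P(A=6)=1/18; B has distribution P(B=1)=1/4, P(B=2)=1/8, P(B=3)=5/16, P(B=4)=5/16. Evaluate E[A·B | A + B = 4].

P(A + B = 4) = 5/36.
Summing AB·P(x,y) over outcomes with A + B = 4 gives 4/9.
E[A·B | A + B = 4] = (4/9) / (5/36) = 16/5.

16/5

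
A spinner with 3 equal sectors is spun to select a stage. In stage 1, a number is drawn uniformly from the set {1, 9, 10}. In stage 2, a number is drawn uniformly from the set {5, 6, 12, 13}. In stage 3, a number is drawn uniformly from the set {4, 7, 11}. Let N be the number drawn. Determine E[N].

E[N | stage 1] = (1+9+10)/3 = 20/3.
E[N | stage 2] = (5+6+12+13)/4 = 9.
E[N | stage 3] = (4+7+11)/3 = 22/3.
By the law of total expectation,
E[N] = (1/3)·(20/3) + (1/3)·(9) + (1/3)·(22/3) = 23/3.

23/3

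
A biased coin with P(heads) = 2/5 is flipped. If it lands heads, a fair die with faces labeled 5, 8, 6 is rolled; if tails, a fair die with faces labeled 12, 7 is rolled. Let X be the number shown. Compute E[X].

E[X | heads] = (5+8+6)/3 = 19/3.
E[X | tails] = (12+7)/2 = 19/2.
By the law of total expectation,
E[X] = (2/5)·(19/3) + (3/5)·(19/2) = 247/30.

247/30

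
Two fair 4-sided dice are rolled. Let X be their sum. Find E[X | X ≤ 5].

P(X ≤ 5) = 5/8.
Σ over the event: 2·1/16 + 3·1/8 + 4·3/16 + 5·1/4 = 5/2.
E[X | X ≤ 5] = (5/2) / (5/8) = 4.

4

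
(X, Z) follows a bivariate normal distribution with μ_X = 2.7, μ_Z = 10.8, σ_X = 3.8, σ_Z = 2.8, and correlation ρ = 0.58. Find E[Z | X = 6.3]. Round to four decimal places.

E[Z | X=x] = μ_Z + ρ(σ_Z/σ_X)(x − μ_X) for jointly normal variables.
E[Z | X=6.3] = 10.8 + (0.58)·(2.8/3.8)·(6.3 − (2.7)) = 10.8 + (0.42737)·(3.6) = 12.3385.

12.3385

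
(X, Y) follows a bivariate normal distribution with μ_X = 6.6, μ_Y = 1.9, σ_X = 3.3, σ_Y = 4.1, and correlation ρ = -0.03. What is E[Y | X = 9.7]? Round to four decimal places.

For a bivariate normal, E[Y | X=x] = μ_Y + ρ·(σ_Y/σ_X)·(x − μ_X).
E[Y | X=9.7] = 1.9 + (-0.03)·(4.1/3.3)·(9.7 − (6.6)) = 1.9 + (-0.037273)·(3.1) = 1.7845.

1.7845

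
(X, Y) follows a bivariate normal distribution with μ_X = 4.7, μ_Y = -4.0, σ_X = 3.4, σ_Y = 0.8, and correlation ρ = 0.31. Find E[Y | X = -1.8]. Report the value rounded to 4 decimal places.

-4.4741

E[Y | X=x] = μ_Y + ρ(σ_Y/σ_X)(x − μ_X) for jointly normal variables.
E[Y | X=-1.8] = -4.0 + (0.31)·(0.8/3.4)·(-1.8 − (4.7)) = -4.0 + (0.072941)·(-6.5) = -4.4741.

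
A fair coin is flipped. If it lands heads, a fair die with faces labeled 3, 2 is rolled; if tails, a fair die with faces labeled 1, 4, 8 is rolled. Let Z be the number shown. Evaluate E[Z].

E[Z | heads] = (3+2)/2 = 5/2.
E[Z | tails] = (1+4+8)/3 = 13/3.
By the law of total expectation,
E[Z] = (1/2)·(5/2) + (1/2)·(13/3) = 41/12.

41/12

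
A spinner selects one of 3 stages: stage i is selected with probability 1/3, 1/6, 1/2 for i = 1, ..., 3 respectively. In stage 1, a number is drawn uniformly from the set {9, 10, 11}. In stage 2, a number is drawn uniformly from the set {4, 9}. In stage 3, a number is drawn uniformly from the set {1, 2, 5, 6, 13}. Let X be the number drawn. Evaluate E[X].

E[X | stage 1] = (9+10+11)/3 = 10.
E[X | stage 2] = (4+9)/2 = 13/2.
E[X | stage 3] = (1+2+5+6+13)/5 = 27/5.
By the law of total expectation,
E[X] = (1/3)·(10) + (1/6)·(13/2) + (1/2)·(27/5) = 427/60.

427/60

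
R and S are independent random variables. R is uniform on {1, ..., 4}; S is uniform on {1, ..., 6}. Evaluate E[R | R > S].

Outcomes with R > S: (2,1), (3,1), (3,2), (4,1), (4,2), (4,3), each with probability 1/24.
E[R | R > S] = (2 + 3 + 3 + 4 + 4 + 4) / 6 = 10/3.

10/3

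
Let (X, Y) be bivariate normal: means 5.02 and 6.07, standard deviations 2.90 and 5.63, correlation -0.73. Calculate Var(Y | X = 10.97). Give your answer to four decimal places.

14.8056

Var(Y | X=x) = (1 − ρ²)·σ_Y².
Var(Y | X=10.97) = (5.63)²·(1 − (-0.73)²) = 31.6969·0.4671 = 14.8056.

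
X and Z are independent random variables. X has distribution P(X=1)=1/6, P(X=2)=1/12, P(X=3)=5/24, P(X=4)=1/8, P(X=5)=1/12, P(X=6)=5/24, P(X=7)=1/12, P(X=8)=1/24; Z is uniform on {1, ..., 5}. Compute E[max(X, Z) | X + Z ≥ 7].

P(X + Z ≥ 7) = 23/40.
Summing max(X,Z)·P(x,y) over outcomes with X + Z ≥ 7 gives 197/60.
E[max(X, Z) | X + Z ≥ 7] = (197/60) / (23/40) = 394/69.

394/69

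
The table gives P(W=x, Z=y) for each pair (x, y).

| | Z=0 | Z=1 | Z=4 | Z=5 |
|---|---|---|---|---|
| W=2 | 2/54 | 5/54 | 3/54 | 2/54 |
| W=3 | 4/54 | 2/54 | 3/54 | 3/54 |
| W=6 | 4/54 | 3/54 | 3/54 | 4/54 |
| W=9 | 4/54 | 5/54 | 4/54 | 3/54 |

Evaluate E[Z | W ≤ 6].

91/38

P(W ≤ 6) = 19/27.
Summing Z·P(W=x,Z=y) over the conditioning event gives 91/54.
E[Z | W ≤ 6] = (91/54) / (19/27) = 91/38.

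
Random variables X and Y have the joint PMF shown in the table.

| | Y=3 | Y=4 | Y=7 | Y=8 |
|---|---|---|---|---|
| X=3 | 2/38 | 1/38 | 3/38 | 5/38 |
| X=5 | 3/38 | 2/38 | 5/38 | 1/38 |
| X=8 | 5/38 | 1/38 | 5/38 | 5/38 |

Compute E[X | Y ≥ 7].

P(Y ≥ 7) = 12/19.
Summing X·P(X=x,Y=y) over the conditioning event gives 67/19.
E[X | Y ≥ 7] = (67/19) / (12/19) = 67/12.

67/12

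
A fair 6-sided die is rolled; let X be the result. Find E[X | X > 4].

11/2

Given X > 4, X is equally likely to be any of {5, 6}.
E[X | X > 4] = (5 + 6) / 2 = 11/2.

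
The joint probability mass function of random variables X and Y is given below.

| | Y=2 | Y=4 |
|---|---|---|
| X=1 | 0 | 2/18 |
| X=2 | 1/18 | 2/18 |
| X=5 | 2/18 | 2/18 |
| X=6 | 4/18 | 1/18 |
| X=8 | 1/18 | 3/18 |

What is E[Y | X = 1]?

P(X = 1) = 1/9.
Σ Y·P over the event = 4·(2/18) = 4/9.
E[Y | X = 1] = (4/9) / (1/9) = 4.

4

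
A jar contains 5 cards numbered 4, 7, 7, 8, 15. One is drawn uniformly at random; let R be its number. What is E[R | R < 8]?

P(R < 8) = 3/5.
Σ over the event: 4·1/5 + 7·2/5 = 18/5.
E[R | R < 8] = (18/5) / (3/5) = 6.

6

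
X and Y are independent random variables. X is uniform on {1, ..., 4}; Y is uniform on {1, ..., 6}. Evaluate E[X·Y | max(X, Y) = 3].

27/5

Outcomes with max(X, Y) = 3: (1,3), (2,3), (3,1), (3,2), (3,3), each with probability 1/24.
E[X·Y | max(X, Y) = 3] = (3 + 6 + 3 + 6 + 9) / 5 = 27/5.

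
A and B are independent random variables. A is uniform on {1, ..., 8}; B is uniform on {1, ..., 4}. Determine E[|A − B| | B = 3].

9/4

Outcomes with B = 3: (1,3), (2,3), (3,3), (4,3), (5,3), (6,3), (7,3), (8,3), each with probability 1/32.
E[|A − B| | B = 3] = (2 + 1 + 0 + 1 + 2 + 3 + 4 + 5) / 8 = 9/4.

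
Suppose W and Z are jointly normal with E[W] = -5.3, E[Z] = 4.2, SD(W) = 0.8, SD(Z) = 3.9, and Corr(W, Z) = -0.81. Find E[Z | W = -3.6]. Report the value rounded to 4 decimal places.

-2.5129

For a bivariate normal, E[Z | W=x] = μ_Z + ρ·(σ_Z/σ_W)·(x − μ_W).
E[Z | W=-3.6] = 4.2 + (-0.81)·(3.9/0.8)·(-3.6 − (-5.3)) = 4.2 + (-3.94875)·(1.7) = -2.5129.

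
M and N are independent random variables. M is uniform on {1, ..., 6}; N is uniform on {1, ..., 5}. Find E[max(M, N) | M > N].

14/3

P(M > N) = 1/2.
Summing max(M,N)·P(x,y) over outcomes with M > N gives 7/3.
E[max(M, N) | M > N] = (7/3) / (1/2) = 14/3.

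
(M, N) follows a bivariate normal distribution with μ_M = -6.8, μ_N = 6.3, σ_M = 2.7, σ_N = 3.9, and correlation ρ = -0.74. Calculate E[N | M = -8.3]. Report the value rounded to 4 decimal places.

7.9033

E[N | M=x] = μ_N + ρ(σ_N/σ_M)(x − μ_M) for jointly normal variables.
E[N | M=-8.3] = 6.3 + (-0.74)·(3.9/2.7)·(-8.3 − (-6.8)) = 6.3 + (-1.06889)·(-1.5) = 7.9033.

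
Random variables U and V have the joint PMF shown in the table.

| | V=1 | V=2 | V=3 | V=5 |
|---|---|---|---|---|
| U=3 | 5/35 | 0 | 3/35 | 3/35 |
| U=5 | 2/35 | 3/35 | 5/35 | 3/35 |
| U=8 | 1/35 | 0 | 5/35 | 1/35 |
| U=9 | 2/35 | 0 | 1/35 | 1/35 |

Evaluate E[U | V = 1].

P(V = 1) = 2/7.
Summing U·P(U=x,V=y) over the conditioning event gives 51/35.
E[U | V = 1] = (51/35) / (2/7) = 51/10.

51/10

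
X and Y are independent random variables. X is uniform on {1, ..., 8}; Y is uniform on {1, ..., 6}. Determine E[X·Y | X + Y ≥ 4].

P(X + Y ≥ 4) = 15/16.
Summing XY·P(x,y) over outcomes with X + Y ≥ 4 gives 751/48.
E[X·Y | X + Y ≥ 4] = (751/48) / (15/16) = 751/45.

751/45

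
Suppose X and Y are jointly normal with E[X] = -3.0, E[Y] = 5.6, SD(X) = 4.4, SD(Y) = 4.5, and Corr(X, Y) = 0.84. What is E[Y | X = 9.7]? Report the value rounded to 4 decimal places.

16.5105

E[Y | X=x] = μ_Y + ρ(σ_Y/σ_X)(x − μ_X) for jointly normal variables.
E[Y | X=9.7] = 5.6 + (0.84)·(4.5/4.4)·(9.7 − (-3.0)) = 5.6 + (0.859091)·(12.7) = 16.5105.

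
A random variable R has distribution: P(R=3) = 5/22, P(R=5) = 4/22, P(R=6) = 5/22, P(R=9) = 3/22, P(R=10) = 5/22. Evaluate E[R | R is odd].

P(R is odd) = 6/11.
Σ over the event: 3·5/22 + 5·2/11 + 9·3/22 = 31/11.
E[R | R is odd] = (31/11) / (6/11) = 31/6.

31/6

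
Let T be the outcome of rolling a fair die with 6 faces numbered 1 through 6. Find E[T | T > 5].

Given T > 5, T is equally likely to be any of {6}.
E[T | T > 5] = (6) / 1 = 6.

6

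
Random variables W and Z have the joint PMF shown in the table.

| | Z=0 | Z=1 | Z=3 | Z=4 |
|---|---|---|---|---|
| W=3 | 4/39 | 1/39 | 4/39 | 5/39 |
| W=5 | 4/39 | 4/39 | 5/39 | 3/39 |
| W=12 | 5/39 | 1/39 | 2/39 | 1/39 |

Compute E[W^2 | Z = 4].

P(Z = 4) = 3/13.
Σ W^2·P over the event = 9·(5/39) + 25·(3/39) + 144·(1/39) = 88/13.
E[W^2 | Z = 4] = (88/13) / (3/13) = 88/3.

88/3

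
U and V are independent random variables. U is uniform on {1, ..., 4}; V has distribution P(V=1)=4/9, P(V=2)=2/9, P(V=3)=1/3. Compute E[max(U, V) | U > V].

P(U > V) = 19/36.
Summing max(U,V)·P(x,y) over outcomes with U > V gives 31/18.
E[max(U, V) | U > V] = (31/18) / (19/36) = 62/19.

62/19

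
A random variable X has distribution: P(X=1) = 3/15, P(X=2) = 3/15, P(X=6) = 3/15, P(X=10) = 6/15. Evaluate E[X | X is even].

P(X is even) = 4/5.
Σ over the event: 2·1/5 + 6·1/5 + 10·2/5 = 28/5.
E[X | X is even] = (28/5) / (4/5) = 7.

7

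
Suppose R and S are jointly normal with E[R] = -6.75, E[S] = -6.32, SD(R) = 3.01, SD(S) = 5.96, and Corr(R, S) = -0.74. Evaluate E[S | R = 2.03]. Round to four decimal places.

The regression of S on R has slope ρ·σ_S/σ_R and passes through (μ_R, μ_S).
E[S | R=2.03] = -6.32 + (-0.74)·(5.96/3.01)·(2.03 − (-6.75)) = -6.32 + (-1.46525)·(8.78) = -19.1849.

-19.1849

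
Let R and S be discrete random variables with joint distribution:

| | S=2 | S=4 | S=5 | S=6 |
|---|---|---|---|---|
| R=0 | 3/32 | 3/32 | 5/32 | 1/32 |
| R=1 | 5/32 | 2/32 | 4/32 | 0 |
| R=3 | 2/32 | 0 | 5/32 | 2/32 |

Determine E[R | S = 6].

2

P(S = 6) = 3/32.
Σ R·P over the event = 0·(1/32) + 3·(2/32) = 3/16.
E[R | S = 6] = (3/16) / (3/32) = 2.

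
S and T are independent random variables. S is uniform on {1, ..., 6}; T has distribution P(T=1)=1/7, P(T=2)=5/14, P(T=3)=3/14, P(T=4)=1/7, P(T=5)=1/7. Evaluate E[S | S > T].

P(S > T) = 15/28.
Summing S·P(x,y) over outcomes with S > T gives 209/84.
E[S | S > T] = (209/84) / (15/28) = 209/45.

209/45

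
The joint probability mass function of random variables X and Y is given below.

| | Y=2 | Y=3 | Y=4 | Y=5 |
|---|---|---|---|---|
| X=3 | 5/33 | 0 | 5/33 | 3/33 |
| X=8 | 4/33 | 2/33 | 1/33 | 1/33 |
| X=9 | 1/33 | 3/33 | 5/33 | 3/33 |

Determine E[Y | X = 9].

23/6

P(X = 9) = 4/11.
Σ Y·P over the event = 2·(1/33) + 3·(3/33) + 4·(5/33) + 5·(3/33) = 46/33.
E[Y | X = 9] = (46/33) / (4/11) = 23/6.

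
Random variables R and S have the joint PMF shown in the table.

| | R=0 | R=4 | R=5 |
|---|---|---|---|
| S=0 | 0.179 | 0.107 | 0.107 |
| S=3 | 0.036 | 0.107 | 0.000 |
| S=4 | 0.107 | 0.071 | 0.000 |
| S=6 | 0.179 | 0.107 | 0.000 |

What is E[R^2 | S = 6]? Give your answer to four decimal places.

5.9860

P(S = 6) = 0.286.
Σ R^2·P over the event = 0·(0.179) + 16·(0.107) = 1.712.
E[R^2 | S = 6] = (1.712) / (0.286) = 5.9860.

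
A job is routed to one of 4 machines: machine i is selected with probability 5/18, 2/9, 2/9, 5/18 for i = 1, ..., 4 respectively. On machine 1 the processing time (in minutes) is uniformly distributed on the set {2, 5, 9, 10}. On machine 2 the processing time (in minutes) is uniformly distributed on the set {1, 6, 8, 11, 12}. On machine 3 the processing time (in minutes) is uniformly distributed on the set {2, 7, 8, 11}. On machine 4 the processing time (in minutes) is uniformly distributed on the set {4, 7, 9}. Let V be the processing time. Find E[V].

E[V | machine 1] = (2+5+9+10)/4 = 13/2.
E[V | machine 2] = (1+6+8+11+12)/5 = 38/5.
E[V | machine 3] = (2+7+8+11)/4 = 7.
E[V | machine 4] = (4+7+9)/3 = 20/3.
E[V] = (5/18)·(13/2) + (2/9)·(38/5) + (2/9)·(7) + (5/18)·(20/3) = 3727/540.

3727/540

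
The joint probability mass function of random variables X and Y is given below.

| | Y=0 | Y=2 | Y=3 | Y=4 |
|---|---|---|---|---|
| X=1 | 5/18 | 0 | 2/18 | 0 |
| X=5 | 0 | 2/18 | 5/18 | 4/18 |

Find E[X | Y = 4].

5

P(Y = 4) = 2/9.
Σ X·P over the event = 5·(4/18) = 10/9.
E[X | Y = 4] = (10/9) / (2/9) = 5.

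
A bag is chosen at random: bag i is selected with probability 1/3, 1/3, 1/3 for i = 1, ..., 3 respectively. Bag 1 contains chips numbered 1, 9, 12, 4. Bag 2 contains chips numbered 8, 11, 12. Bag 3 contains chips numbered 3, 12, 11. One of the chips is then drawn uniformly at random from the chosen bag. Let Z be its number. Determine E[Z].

17/2

E[Z | bag 1] = (1+9+12+4)/4 = 13/2.
E[Z | bag 2] = (8+11+12)/3 = 31/3.
E[Z | bag 3] = (3+12+11)/3 = 26/3.
E[Z] = (1/3)·(13/2) + (1/3)·(31/3) + (1/3)·(26/3) = 17/2.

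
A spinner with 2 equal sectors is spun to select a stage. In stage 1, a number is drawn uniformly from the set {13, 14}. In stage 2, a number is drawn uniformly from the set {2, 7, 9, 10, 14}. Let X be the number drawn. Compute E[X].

E[X | stage 1] = (13+14)/2 = 27/2.
E[X | stage 2] = (2+7+9+10+14)/5 = 42/5.
By the law of total expectation,
E[X] = (1/2)·(27/2) + (1/2)·(42/5) = 219/20.

219/20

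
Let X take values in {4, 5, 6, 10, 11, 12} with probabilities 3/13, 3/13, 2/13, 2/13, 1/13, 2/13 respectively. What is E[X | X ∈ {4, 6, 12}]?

48/7

P(X ∈ {4, 6, 12}) = 7/13.
Σ over the event: 4·3/13 + 6·2/13 + 12·2/13 = 48/13.
E[X | X ∈ {4, 6, 12}] = (48/13) / (7/13) = 48/7.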